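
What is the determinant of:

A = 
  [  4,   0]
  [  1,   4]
For a 2×2 matrix, det = ad - bc = (4)(4) - (0)(1) = 16

det(A) = 16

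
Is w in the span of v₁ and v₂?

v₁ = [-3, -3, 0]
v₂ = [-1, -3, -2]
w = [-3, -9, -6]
Yes

Form the augmented matrix and row-reduce:
[v₁|v₂|w] = 
  [ -3,  -1,  -3]
  [ -3,  -3,  -9]
  [  0,  -2,  -6]
R2 → R2 - (1)·R1
R3 → R3 - (1)·R2
REF = 
  [ -3,  -1,  -3]
  [  0,  -2,  -6]
  [  0,   0,   0]

No row of the form [0 0 | nonzero], so the system is consistent. Back-substitution gives c₁ = 0, c₂ = 3: w = (0)·v₁ + (3)·v₂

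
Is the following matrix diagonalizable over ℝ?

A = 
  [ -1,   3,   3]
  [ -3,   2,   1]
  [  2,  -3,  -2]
No

Characteristic polynomial: det(λI - A) = λ³ + λ² + 2λ - 4
Testing integer divisors of the constant term: p(1) = 0, so (λ - 1) is a factor:
p(λ) = (λ - 1)(λ² + 2λ + 4)
λ² + 2λ + 4 = 0  ⇒  λ = (-2 ± √((2)² - 4·(4)))/2 = (-2 ± √(-12))/2
  = -1 + i√3,  -1 - i√3
Eigenvalues: 1, -1 + i√3, -1 - i√3  (≈ 1, -1 + 1.732i, -1 - 1.732i)
Has complex eigenvalues (not diagonalizable over ℝ).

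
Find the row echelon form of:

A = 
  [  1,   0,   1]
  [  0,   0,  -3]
Row operations:
No row operations needed (already in echelon form).

Resulting echelon form:
REF = 
  [  1,   0,   1]
  [  0,   0,  -3]

Rank = 2 (number of non-zero pivot rows).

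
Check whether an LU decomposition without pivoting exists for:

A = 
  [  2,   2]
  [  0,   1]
Yes.
A[1,1] = 2 ≠ 0, so Gaussian elimination proceeds without a row swap: multiplier ℓ₂₁ = (0)/(2) = 0, and U[2,2] = 1 - (0)(2) = 1.
L = 
  [  1,   0]
  [  0,   1]
U = 
  [  2,   2]
  [  0,   1]
Check row 2 of LU: [(0)(2), (0)(2) + 1] = [0, 1] = row 2 of A ✓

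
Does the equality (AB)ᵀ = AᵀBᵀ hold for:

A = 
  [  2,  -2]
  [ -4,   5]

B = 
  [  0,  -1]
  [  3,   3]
No

(AB)ᵀ = 
  [ -6,  15]
  [ -8,  19]

AᵀBᵀ = 
  [  4,  -6]
  [ -5,   9]

The two matrices differ, so (AB)ᵀ ≠ AᵀBᵀ in general. The correct identity is (AB)ᵀ = BᵀAᵀ.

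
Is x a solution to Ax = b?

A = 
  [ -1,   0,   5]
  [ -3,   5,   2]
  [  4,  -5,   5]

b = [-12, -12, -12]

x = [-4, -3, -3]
No

Ax = [-11, -9, -16] ≠ b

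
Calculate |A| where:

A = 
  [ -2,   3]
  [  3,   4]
For a 2×2 matrix, det = ad - bc = (-2)(4) - (3)(3) = -17

det(A) = -17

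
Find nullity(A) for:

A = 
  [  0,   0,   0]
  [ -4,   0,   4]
nullity(A) = 2

Row reduce:
Swap R1 ↔ R2
REF = 
  [ -4,   0,   4]
  [  0,   0,   0]
Pivot columns: 1 → 1 pivot.
rank(A) = 1, so nullity(A) = 3 - 1 = 2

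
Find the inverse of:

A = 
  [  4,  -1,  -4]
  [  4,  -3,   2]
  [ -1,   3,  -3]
det(A) = (4)·((-3)(-3) - (2)(3)) - (-1)·((4)(-3) - (2)(-1)) + (-4)·((4)(3) - (-3)(-1))
  = (4)(3) - (-1)(-10) + (-4)(9)
  = -34
det(A) = -34 ≠ 0, so A is invertible.

Cofactors Cᵢⱼ = (-1)ⁱ⁺ʲ·Mᵢⱼ:
C = 
  [  3,  10,   9]
  [-15, -16, -11]
  [-14, -24,  -8]

adj(A) = Cᵀ:
adj(A) = 
  [  3, -15, -14]
  [ 10, -16, -24]
  [  9, -11,  -8]

A⁻¹ = (-1/34) · adj(A):
A⁻¹ = 
  [-3/34, 15/34,  7/17]
  [-5/17,  8/17, 12/17]
  [-9/34, 11/34,  4/17]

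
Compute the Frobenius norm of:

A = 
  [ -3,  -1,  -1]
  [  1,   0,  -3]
||A||_F = 4.583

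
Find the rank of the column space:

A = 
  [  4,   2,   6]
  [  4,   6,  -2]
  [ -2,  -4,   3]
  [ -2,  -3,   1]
dim(Col(A)) = 2

Row reduce:
R2 → R2 - (1)·R1
R3 → R3 + (1/2)·R1
R4 → R4 + (1/2)·R1
R3 → R3 + (3/4)·R2
R4 → R4 + (1/2)·R2
REF = 
  [  4,   2,   6]
  [  0,   4,  -8]
  [  0,   0,   0]
  [  0,   0,   0]
Pivot columns: 1, 2 → 2 pivots.
dim(Col(A)) = number of pivot columns = 2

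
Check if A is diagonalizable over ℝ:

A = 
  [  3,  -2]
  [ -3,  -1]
Yes

tr(A) = 2, det(A) = -9
Characteristic polynomial: λ² - tr(A)λ + det(A) = λ² - 2λ - 9
λ² - 2λ - 9 = 0  ⇒  λ = (2 ± √((-2)² - 4·(-9)))/2 = (2 ± √(40))/2
  = 1 + √10,  1 - √10
Eigenvalues: 1 + √10, 1 - √10  (≈ 4.162, -2.162)
The two irrational eigenvalues are distinct (simple), so each has alg. mult. = geom. mult. = 1.
Sum of geometric multiplicities equals n, so A has n independent eigenvectors.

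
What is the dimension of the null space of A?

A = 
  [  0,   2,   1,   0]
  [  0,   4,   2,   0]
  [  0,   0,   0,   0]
nullity(A) = 3

Row reduce:
R2 → R2 - (2)·R1
REF = 
  [  0,   2,   1,   0]
  [  0,   0,   0,   0]
  [  0,   0,   0,   0]
Pivot columns: 2 → 1 pivot.
rank(A) = 1, so nullity(A) = 4 - 1 = 3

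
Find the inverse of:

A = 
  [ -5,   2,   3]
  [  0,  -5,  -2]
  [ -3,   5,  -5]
det(A) = (-5)·((-5)(-5) - (-2)(5)) - (2)·((0)(-5) - (-2)(-3)) + (3)·((0)(5) - (-5)(-3))
  = (-5)(35) - (2)(-6) + (3)(-15)
  = -208
det(A) = -208 ≠ 0, so A is invertible.

Cofactors Cᵢⱼ = (-1)ⁱ⁺ʲ·Mᵢⱼ:
C = 
  [ 35,   6, -15]
  [ 25,  34,  19]
  [ 11, -10,  25]

adj(A) = Cᵀ:
adj(A) = 
  [ 35,  25,  11]
  [  6,  34, -10]
  [-15,  19,  25]

A⁻¹ = (-1/208) · adj(A):
A⁻¹ = 
  [-35/208, -25/208, -11/208]
  [ -3/104, -17/104,   5/104]
  [ 15/208, -19/208, -25/208]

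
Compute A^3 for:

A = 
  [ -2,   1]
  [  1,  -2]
A^3 = 
  [-14,  13]
  [ 13, -14]

A² = A·A:
A²[1,1] = (-2)(-2) + (1)(1) = 5
A²[1,2] = (-2)(1) + (1)(-2) = -4
A²[2,1] = (1)(-2) + (-2)(1) = -4
A²[2,2] = (1)(1) + (-2)(-2) = 5
A² = 
  [  5,  -4]
  [ -4,   5]

A^3 = A^2·A:
A^3[1,1] = (5)(-2) + (-4)(1) = -14
A^3[1,2] = (5)(1) + (-4)(-2) = 13
A^3[2,1] = (-4)(-2) + (5)(1) = 13
A^3[2,2] = (-4)(1) + (5)(-2) = -14
A^3 = 
  [-14,  13]
  [ 13, -14]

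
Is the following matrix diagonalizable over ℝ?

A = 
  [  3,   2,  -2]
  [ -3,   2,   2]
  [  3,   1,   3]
No

Characteristic polynomial: det(λI - A) = λ³ - 8λ² + 31λ - 60
Testing integer divisors of the constant term: p(4) = 0, so (λ - 4) is a factor:
p(λ) = (λ - 4)(λ² - 4λ + 15)
λ² - 4λ + 15 = 0  ⇒  λ = (4 ± √((-4)² - 4·(15)))/2 = (4 ± √(-44))/2
  = 2 + i√11,  2 - i√11
Eigenvalues: 4, 2 + i√11, 2 - i√11  (≈ 4, 2 + 3.317i, 2 - 3.317i)
Has complex eigenvalues (not diagonalizable over ℝ).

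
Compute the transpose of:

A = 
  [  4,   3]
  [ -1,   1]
Aᵀ = 
  [  4,  -1]
  [  3,   1]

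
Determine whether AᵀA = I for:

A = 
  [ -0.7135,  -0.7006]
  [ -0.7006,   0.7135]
Yes

AᵀA = 
  [  0.9999,   0]
  [  0,   0.9999]
≈ I (equal to I up to the 4-dp rounding of the entries)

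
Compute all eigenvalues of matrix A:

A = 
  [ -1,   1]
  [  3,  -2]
λ = (-3 + √13)/2, (-3 - √13)/2  (≈ 0.3028, -3.303)

tr(A) = -3, det(A) = -1
Characteristic polynomial: λ² - tr(A)λ + det(A) = λ² + 3λ - 1
λ² + 3λ - 1 = 0  ⇒  λ = (-3 ± √((3)² - 4·(-1)))/2 = (-3 ± √(13))/2
  = (-3 + √13)/2,  (-3 - √13)/2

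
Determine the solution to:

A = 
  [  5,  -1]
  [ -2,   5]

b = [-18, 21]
Row reduce the augmented matrix [A|b]:
R2 → R2 + (2/5)·R1
REF = 
  [   5,   -1,  -18]
  [   0, 23/5, 69/5]

Back-substitution:
x₂ = (69/5) / (23/5) = 3
x₁ = (-18 - (-1)(3)) / 5 = -3

x = [-3, 3]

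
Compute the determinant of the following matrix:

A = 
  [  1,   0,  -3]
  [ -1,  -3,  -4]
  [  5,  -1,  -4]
Cofactor expansion along row 1:
det(A) = (1)·((-3)(-4) - (-4)(-1)) - (0)·((-1)(-4) - (-4)(5)) + (-3)·((-1)(-1) - (-3)(5))
  = (1)(8) - (0)(24) + (-3)(16)
  = -40

det(A) = -40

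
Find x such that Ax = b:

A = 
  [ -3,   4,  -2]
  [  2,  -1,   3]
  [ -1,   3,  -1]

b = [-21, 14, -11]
x = [3, -2, 2]

Row reduce the augmented matrix [A|b]:
R2 → R2 + (2/3)·R1
R3 → R3 - (1/3)·R1
R3 → R3 - (1)·R2
REF = 
  [ -3,   4,  -2, -21]
  [  0, 5/3, 5/3,   0]
  [  0,   0,  -2,  -4]

Back-substitution:
x₃ = (-4) / (-2) = 2
x₂ = (0 - (5/3)(2)) / (5/3) = -2
x₁ = (-21 - (4)(-2) - (-2)(2)) / (-3) = 3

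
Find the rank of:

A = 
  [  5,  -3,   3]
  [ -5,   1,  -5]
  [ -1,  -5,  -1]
rank(A) = 3

Row reduce:
R2 → R2 + (1)·R1
R3 → R3 + (1/5)·R1
R3 → R3 - (14/5)·R2
REF = 
  [   5,   -3,    3]
  [   0,   -2,   -2]
  [   0,    0, 26/5]
Pivot columns: 1, 2, 3 → 3 pivots.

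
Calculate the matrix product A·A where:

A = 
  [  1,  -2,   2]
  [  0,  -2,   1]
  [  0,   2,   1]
A² = A·A:
A²[1,1] = (1)(1) + (-2)(0) + (2)(0) = 1
A²[1,2] = (1)(-2) + (-2)(-2) + (2)(2) = 6
A²[1,3] = (1)(2) + (-2)(1) + (2)(1) = 2
A²[2,1] = (0)(1) + (-2)(0) + (1)(0) = 0
A²[2,2] = (0)(-2) + (-2)(-2) + (1)(2) = 6
A²[2,3] = (0)(2) + (-2)(1) + (1)(1) = -1
A²[3,1] = (0)(1) + (2)(0) + (1)(0) = 0
A²[3,2] = (0)(-2) + (2)(-2) + (1)(2) = -2
A²[3,3] = (0)(2) + (2)(1) + (1)(1) = 3
A² = 
  [  1,   6,   2]
  [  0,   6,  -1]
  [  0,  -2,   3]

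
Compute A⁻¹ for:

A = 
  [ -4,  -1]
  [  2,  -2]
det(A) = (-4)(-2) - (-1)(2) = 10
For a 2×2 matrix, A⁻¹ = (1/det(A)) · [[d, -b], [-c, a]]
    = (1/10) · [[-2, 1], [-2, -4]]

A⁻¹ = 
  [-1/5, 1/10]
  [-1/5, -2/5]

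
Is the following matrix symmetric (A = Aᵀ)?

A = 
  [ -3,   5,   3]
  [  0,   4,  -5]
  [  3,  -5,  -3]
No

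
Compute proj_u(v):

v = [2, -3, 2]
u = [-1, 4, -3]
proj_u(v) = [10/13, -40/13, 30/13]

v·u = (2)(-1) + (-3)(4) + (2)(-3) = -20
u·u = (-1)² + (4)² + (-3)² = 26
proj_u(v) = (v·u / u·u) × u = (-20/26) × u = (-10/13) × u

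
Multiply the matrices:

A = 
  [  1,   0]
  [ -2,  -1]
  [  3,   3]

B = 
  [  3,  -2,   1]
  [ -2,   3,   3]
A is 3×2 and B is 2×3, so AB is 3×3. Each entry is (row of A)·(column of B):
AB[1,1] = (1)(3) + (0)(-2) = 3
AB[1,2] = (1)(-2) + (0)(3) = -2
AB[1,3] = (1)(1) + (0)(3) = 1
AB[2,1] = (-2)(3) + (-1)(-2) = -4
AB[2,2] = (-2)(-2) + (-1)(3) = 1
AB[2,3] = (-2)(1) + (-1)(3) = -5
AB[3,1] = (3)(3) + (3)(-2) = 3
AB[3,2] = (3)(-2) + (3)(3) = 3
AB[3,3] = (3)(1) + (3)(3) = 12

AB = 
  [  3,  -2,   1]
  [ -4,   1,  -5]
  [  3,   3,  12]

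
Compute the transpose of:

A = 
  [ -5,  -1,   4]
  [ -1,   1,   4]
Aᵀ = 
  [ -5,  -1]
  [ -1,   1]
  [  4,   4]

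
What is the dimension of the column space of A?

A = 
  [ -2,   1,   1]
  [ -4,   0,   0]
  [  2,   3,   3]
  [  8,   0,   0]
dim(Col(A)) = 2

Row reduce:
R2 → R2 - (2)·R1
R3 → R3 + (1)·R1
R4 → R4 + (4)·R1
R3 → R3 + (2)·R2
R4 → R4 + (2)·R2
REF = 
  [ -2,   1,   1]
  [  0,  -2,  -2]
  [  0,   0,   0]
  [  0,   0,   0]
Pivot columns: 1, 2 → 2 pivots.
dim(Col(A)) = number of pivot columns = 2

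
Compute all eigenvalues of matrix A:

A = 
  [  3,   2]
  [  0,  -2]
tr(A) = 1, det(A) = -6
Characteristic polynomial: λ² - tr(A)λ + det(A) = λ² - λ - 6
λ² - λ - 6 = (λ + 2)(λ - 3)

λ = 3, -2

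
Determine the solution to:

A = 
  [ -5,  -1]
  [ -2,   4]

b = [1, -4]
x = [0, -1]

Row reduce the augmented matrix [A|b]:
R2 → R2 - (2/5)·R1
REF = 
  [   -5,    -1,     1]
  [    0,  22/5, -22/5]

Back-substitution:
x₂ = (-22/5) / (22/5) = -1
x₁ = (1 - (-1)(-1)) / (-5) = 0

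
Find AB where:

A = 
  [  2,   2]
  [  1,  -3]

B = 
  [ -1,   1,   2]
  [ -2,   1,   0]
A is 2×2 and B is 2×3, so AB is 2×3. Each entry is (row of A)·(column of B):
AB[1,1] = (2)(-1) + (2)(-2) = -6
AB[1,2] = (2)(1) + (2)(1) = 4
AB[1,3] = (2)(2) + (2)(0) = 4
AB[2,1] = (1)(-1) + (-3)(-2) = 5
AB[2,2] = (1)(1) + (-3)(1) = -2
AB[2,3] = (1)(2) + (-3)(0) = 2

AB = 
  [ -6,   4,   4]
  [  5,  -2,   2]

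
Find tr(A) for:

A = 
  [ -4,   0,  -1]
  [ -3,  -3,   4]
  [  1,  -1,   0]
-7

tr(A) = -4 + -3 + 0 = -7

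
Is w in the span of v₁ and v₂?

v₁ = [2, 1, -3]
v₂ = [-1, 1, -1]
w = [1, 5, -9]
Yes

Form the augmented matrix and row-reduce:
[v₁|v₂|w] = 
  [  2,  -1,   1]
  [  1,   1,   5]
  [ -3,  -1,  -9]
R2 → R2 - (1/2)·R1
R3 → R3 + (3/2)·R1
R3 → R3 + (5/3)·R2
REF = 
  [  2,  -1,   1]
  [  0, 3/2, 9/2]
  [  0,   0,   0]

No row of the form [0 0 | nonzero], so the system is consistent. Back-substitution gives c₁ = 2, c₂ = 3: w = (2)·v₁ + (3)·v₂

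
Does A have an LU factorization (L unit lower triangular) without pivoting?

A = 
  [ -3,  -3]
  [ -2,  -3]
Yes.
A[1,1] = -3 ≠ 0, so Gaussian elimination proceeds without a row swap: multiplier ℓ₂₁ = (-2)/(-3) = 2/3, and U[2,2] = -3 - (2/3)(-3) = -1.
L = 
  [  1,   0]
  [2/3,   1]
U = 
  [ -3,  -3]
  [  0,  -1]
Check row 2 of LU: [(2/3)(-3), (2/3)(-3) + (-1)] = [-2, -3] = row 2 of A ✓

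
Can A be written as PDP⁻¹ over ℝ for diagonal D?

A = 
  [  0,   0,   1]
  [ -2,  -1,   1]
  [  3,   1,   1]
Yes

Characteristic polynomial: det(λI - A) = λ³ - 5λ - 1
By the rational root theorem any rational root is an integer dividing 1; none of those is a root, so p(λ) has no rational roots and hence (being an irreducible cubic) no repeated roots.
Discriminant of the cubic: Δ = 473
Δ > 0 ⇒ three distinct real eigenvalues: λ ≈ -2.128, -0.2016, 2.33
Three distinct real eigenvalues, so A has 3 independent eigenvectors.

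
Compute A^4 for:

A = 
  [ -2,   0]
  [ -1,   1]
A² = A·A:
A²[1,1] = (-2)(-2) + (0)(-1) = 4
A²[1,2] = (-2)(0) + (0)(1) = 0
A²[2,1] = (-1)(-2) + (1)(-1) = 1
A²[2,2] = (-1)(0) + (1)(1) = 1
A² = 
  [  4,   0]
  [  1,   1]

A^3 = A^2·A:
A^3[1,1] = (4)(-2) + (0)(-1) = -8
A^3[1,2] = (4)(0) + (0)(1) = 0
A^3[2,1] = (1)(-2) + (1)(-1) = -3
A^3[2,2] = (1)(0) + (1)(1) = 1
A^3 = 
  [ -8,   0]
  [ -3,   1]

A^4 = A^3·A:
A^4[1,1] = (-8)(-2) + (0)(-1) = 16
A^4[1,2] = (-8)(0) + (0)(1) = 0
A^4[2,1] = (-3)(-2) + (1)(-1) = 5
A^4[2,2] = (-3)(0) + (1)(1) = 1
A^4 = 
  [ 16,   0]
  [  5,   1]

Therefore
A^4 = 
  [ 16,   0]
  [  5,   1]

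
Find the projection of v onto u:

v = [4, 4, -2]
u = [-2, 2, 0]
proj_u(v) = [0, 0, 0]

v·u = (4)(-2) + (4)(2) + (-2)(0) = 0
u·u = (-2)² + (2)² + (0)² = 8
proj_u(v) = (v·u / u·u) × u = (0/8) × u = (0) × u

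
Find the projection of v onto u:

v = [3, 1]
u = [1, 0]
v·u = (3)(1) + (1)(0) = 3
u·u = (1)² + (0)² = 1
proj_u(v) = (v·u / u·u) × u = (3/1) × u = (3) × u

proj_u(v) = [3, 0]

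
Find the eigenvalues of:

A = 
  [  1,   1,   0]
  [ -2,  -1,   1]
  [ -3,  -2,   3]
λ = 2, (1 + i√3)/2, (1 - i√3)/2  (≈ 2, 0.5 + 0.866i, 0.5 - 0.866i)

Characteristic polynomial: det(λI - A) = λ³ - 3λ² + 3λ - 2
Testing integer divisors of the constant term: p(2) = 0, so (λ - 2) is a factor:
p(λ) = (λ - 2)(λ² - λ + 1)
λ² - λ + 1 = 0  ⇒  λ = (1 ± √((-1)² - 4·(1)))/2 = (1 ± √(-3))/2
  = (1 + i√3)/2,  (1 - i√3)/2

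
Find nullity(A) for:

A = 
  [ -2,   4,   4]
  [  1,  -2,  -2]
nullity(A) = 2

Row reduce:
R2 → R2 + (1/2)·R1
REF = 
  [ -2,   4,   4]
  [  0,   0,   0]
Pivot columns: 1 → 1 pivot.
rank(A) = 1, so nullity(A) = 3 - 1 = 2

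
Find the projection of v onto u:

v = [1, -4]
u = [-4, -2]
proj_u(v) = [-4/5, -2/5]

v·u = (1)(-4) + (-4)(-2) = 4
u·u = (-4)² + (-2)² = 20
proj_u(v) = (v·u / u·u) × u = (4/20) × u = (1/5) × u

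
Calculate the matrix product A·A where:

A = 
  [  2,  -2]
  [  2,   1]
A² = A·A:
A²[1,1] = (2)(2) + (-2)(2) = 0
A²[1,2] = (2)(-2) + (-2)(1) = -6
A²[2,1] = (2)(2) + (1)(2) = 6
A²[2,2] = (2)(-2) + (1)(1) = -3
A² = 
  [  0,  -6]
  [  6,  -3]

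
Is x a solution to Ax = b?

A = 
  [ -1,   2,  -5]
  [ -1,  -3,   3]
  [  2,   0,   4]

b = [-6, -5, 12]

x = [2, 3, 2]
Yes

Ax = [-6, -5, 12] = b ✓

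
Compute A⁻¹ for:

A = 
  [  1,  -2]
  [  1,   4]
det(A) = (1)(4) - (-2)(1) = 6
For a 2×2 matrix, A⁻¹ = (1/det(A)) · [[d, -b], [-c, a]]
    = (1/6) · [[4, 2], [-1, 1]]

A⁻¹ = 
  [ 2/3,  1/3]
  [-1/6,  1/6]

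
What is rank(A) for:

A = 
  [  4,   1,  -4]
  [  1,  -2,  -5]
Row reduce:
R2 → R2 - (1/4)·R1
REF = 
  [   4,    1,   -4]
  [   0, -9/4,   -4]
Pivot columns: 1, 2 → 2 pivots.

rank(A) = 2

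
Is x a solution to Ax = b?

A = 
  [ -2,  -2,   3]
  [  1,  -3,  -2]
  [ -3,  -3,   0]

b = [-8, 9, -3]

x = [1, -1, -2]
No

Ax = [-6, 8, 0] ≠ b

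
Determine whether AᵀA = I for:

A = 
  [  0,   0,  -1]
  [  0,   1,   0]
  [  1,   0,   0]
Yes

AᵀA = 
  [  1,   0,   0]
  [  0,   1,   0]
  [  0,   0,   1]
= I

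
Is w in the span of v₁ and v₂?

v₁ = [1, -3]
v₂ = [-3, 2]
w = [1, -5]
Yes

Form the augmented matrix and row-reduce:
[v₁|v₂|w] = 
  [  1,  -3,   1]
  [ -3,   2,  -5]
R2 → R2 + (3)·R1
REF = 
  [  1,  -3,   1]
  [  0,  -7,  -2]

No row of the form [0 0 | nonzero], so the system is consistent. Back-substitution gives c₁ = 13/7, c₂ = 2/7: w = (13/7)·v₁ + (2/7)·v₂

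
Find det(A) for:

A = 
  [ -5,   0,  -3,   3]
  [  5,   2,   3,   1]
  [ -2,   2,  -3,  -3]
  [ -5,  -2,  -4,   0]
100

Cofactor expansion along row 1: det(A) = a₁₁M₁₁ - a₁₂M₁₂ + a₁₃M₁₃ - a₁₄M₁₄

M₁₁ = det[[2, 3, 1]; [2, -3, -3]; [-2, -4, 0]]
  = (2)·((-3)(0) - (-3)(-4)) - (3)·((2)(0) - (-3)(-2)) + (1)·((2)(-4) - (-3)(-2))
  = (2)(-12) - (3)(-6) + (1)(-14)
  = -20
M₁₂ = det[[5, 3, 1]; [-2, -3, -3]; [-5, -4, 0]]
  = (5)·((-3)(0) - (-3)(-4)) - (3)·((-2)(0) - (-3)(-5)) + (1)·((-2)(-4) - (-3)(-5))
  = (5)(-12) - (3)(-15) + (1)(-7)
  = -22
M₁₃ = det[[5, 2, 1]; [-2, 2, -3]; [-5, -2, 0]]
  = (5)·((2)(0) - (-3)(-2)) - (2)·((-2)(0) - (-3)(-5)) + (1)·((-2)(-2) - (2)(-5))
  = (5)(-6) - (2)(-15) + (1)(14)
  = 14
M₁₄ = det[[5, 2, 3]; [-2, 2, -3]; [-5, -2, -4]]
  = (5)·((2)(-4) - (-3)(-2)) - (2)·((-2)(-4) - (-3)(-5)) + (3)·((-2)(-2) - (2)(-5))
  = (5)(-14) - (2)(-7) + (3)(14)
  = -14

det(A) = (-5)(-20) - (0)(-22) + (-3)(14) - (3)(-14) = 100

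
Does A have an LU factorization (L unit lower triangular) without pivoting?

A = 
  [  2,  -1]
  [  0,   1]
Yes.
A[1,1] = 2 ≠ 0, so Gaussian elimination proceeds without a row swap: multiplier ℓ₂₁ = (0)/(2) = 0, and U[2,2] = 1 - (0)(-1) = 1.
L = 
  [  1,   0]
  [  0,   1]
U = 
  [  2,  -1]
  [  0,   1]
Check row 2 of LU: [(0)(2), (0)(-1) + 1] = [0, 1] = row 2 of A ✓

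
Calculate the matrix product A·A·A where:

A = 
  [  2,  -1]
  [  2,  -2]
A^3 = 
  [  4,  -2]
  [  4,  -4]

A² = A·A:
A²[1,1] = (2)(2) + (-1)(2) = 2
A²[1,2] = (2)(-1) + (-1)(-2) = 0
A²[2,1] = (2)(2) + (-2)(2) = 0
A²[2,2] = (2)(-1) + (-2)(-2) = 2
A² = 
  [  2,   0]
  [  0,   2]

A^3 = A^2·A:
A^3[1,1] = (2)(2) + (0)(2) = 4
A^3[1,2] = (2)(-1) + (0)(-2) = -2
A^3[2,1] = (0)(2) + (2)(2) = 4
A^3[2,2] = (0)(-1) + (2)(-2) = -4
A^3 = 
  [  4,  -2]
  [  4,  -4]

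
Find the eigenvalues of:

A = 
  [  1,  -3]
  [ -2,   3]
λ = 2 + √7, 2 - √7  (≈ 4.646, -0.6458)

tr(A) = 4, det(A) = -3
Characteristic polynomial: λ² - tr(A)λ + det(A) = λ² - 4λ - 3
λ² - 4λ - 3 = 0  ⇒  λ = (4 ± √((-4)² - 4·(-3)))/2 = (4 ± √(28))/2
  = 2 + √7,  2 - √7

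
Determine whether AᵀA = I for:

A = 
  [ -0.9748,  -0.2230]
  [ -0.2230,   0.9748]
Yes

AᵀA = 
  [  1,   0]
  [  0,   1]
≈ I (equal to I up to the 4-dp rounding of the entries)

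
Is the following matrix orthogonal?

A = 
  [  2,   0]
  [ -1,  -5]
No

AᵀA = 
  [  5,   5]
  [  5,  25]
≠ I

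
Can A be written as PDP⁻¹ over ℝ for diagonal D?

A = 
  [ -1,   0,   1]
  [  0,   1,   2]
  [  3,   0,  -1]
Yes

Characteristic polynomial: det(λI - A) = λ³ + λ² - 4λ + 2
Testing integer divisors of the constant term: p(1) = 0, so (λ - 1) is a factor:
p(λ) = (λ - 1)(λ² + 2λ - 2)
λ² + 2λ - 2 = 0  ⇒  λ = (-2 ± √((2)² - 4·(-2)))/2 = (-2 ± √(12))/2
  = -1 + √3,  -1 - √3
Eigenvalues: 1, -1 + √3, -1 - √3  (≈ 1, 0.7321, -2.732)
The two irrational eigenvalues are distinct (simple), so each has alg. mult. = geom. mult. = 1.
λ=1: alg. mult. = 1, geom. mult. = 3 - rank(A - (1)I) = 3 - 2 = 1
Sum of geometric multiplicities equals n, so A has n independent eigenvectors.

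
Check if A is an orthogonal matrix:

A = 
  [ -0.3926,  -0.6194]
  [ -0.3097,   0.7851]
No

AᵀA = 
  [  0.2500,   0]
  [  0,   1]
≠ I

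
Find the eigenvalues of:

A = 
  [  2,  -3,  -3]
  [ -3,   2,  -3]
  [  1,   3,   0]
λ = 5, (-1 + i√47)/2, (-1 - i√47)/2  (≈ 5, -0.5 + 3.428i, -0.5 - 3.428i)

Characteristic polynomial: det(λI - A) = λ³ - 4λ² + 7λ - 60
Testing integer divisors of the constant term: p(5) = 0, so (λ - 5) is a factor:
p(λ) = (λ - 5)(λ² + λ + 12)
λ² + λ + 12 = 0  ⇒  λ = (-1 ± √((1)² - 4·(12)))/2 = (-1 ± √(-47))/2
  = (-1 + i√47)/2,  (-1 - i√47)/2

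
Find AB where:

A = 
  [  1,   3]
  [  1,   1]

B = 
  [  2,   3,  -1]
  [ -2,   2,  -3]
AB = 
  [ -4,   9, -10]
  [  0,   5,  -4]

A is 2×2 and B is 2×3, so AB is 2×3. Each entry is (row of A)·(column of B):
AB[1,1] = (1)(2) + (3)(-2) = -4
AB[1,2] = (1)(3) + (3)(2) = 9
AB[1,3] = (1)(-1) + (3)(-3) = -10
AB[2,1] = (1)(2) + (1)(-2) = 0
AB[2,2] = (1)(3) + (1)(2) = 5
AB[2,3] = (1)(-1) + (1)(-3) = -4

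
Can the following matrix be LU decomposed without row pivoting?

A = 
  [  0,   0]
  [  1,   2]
No.
A[1,1] = 0 but A[2,1] = 1 ≠ 0. Any LU with L unit lower triangular has (LU)[1,1] = U[1,1] and (LU)[2,1] = L[2,1]·U[1,1]; matching A forces U[1,1] = 0, which then forces (LU)[2,1] = 0 ≠ 1. A row swap (pivoting) is required.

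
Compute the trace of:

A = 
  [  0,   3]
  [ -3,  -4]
-4

tr(A) = 0 + -4 = -4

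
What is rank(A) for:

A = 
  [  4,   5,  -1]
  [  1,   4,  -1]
Row reduce:
R2 → R2 - (1/4)·R1
REF = 
  [   4,    5,   -1]
  [   0, 11/4, -3/4]
Pivot columns: 1, 2 → 2 pivots.

rank(A) = 2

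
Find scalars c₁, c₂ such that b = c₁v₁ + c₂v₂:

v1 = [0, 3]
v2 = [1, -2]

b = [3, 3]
c1 = 3, c2 = 3

b = 3·v1 + 3·v2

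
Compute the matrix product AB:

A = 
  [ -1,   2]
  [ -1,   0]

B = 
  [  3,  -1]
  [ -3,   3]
AB = 
  [ -9,   7]
  [ -3,   1]

A is 2×2 and B is 2×2, so AB is 2×2. Each entry is (row of A)·(column of B):
AB[1,1] = (-1)(3) + (2)(-3) = -9
AB[1,2] = (-1)(-1) + (2)(3) = 7
AB[2,1] = (-1)(3) + (0)(-3) = -3
AB[2,2] = (-1)(-1) + (0)(3) = 1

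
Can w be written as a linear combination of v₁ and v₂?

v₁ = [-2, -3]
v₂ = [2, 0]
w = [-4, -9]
Yes

Form the augmented matrix and row-reduce:
[v₁|v₂|w] = 
  [ -2,   2,  -4]
  [ -3,   0,  -9]
R2 → R2 - (3/2)·R1
REF = 
  [ -2,   2,  -4]
  [  0,  -3,  -3]

No row of the form [0 0 | nonzero], so the system is consistent. Back-substitution gives c₁ = 3, c₂ = 1: w = (3)·v₁ + (1)·v₂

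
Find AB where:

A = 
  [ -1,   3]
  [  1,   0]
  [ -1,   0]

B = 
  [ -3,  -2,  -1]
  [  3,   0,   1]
A is 3×2 and B is 2×3, so AB is 3×3. Each entry is (row of A)·(column of B):
AB[1,1] = (-1)(-3) + (3)(3) = 12
AB[1,2] = (-1)(-2) + (3)(0) = 2
AB[1,3] = (-1)(-1) + (3)(1) = 4
AB[2,1] = (1)(-3) + (0)(3) = -3
AB[2,2] = (1)(-2) + (0)(0) = -2
AB[2,3] = (1)(-1) + (0)(1) = -1
AB[3,1] = (-1)(-3) + (0)(3) = 3
AB[3,2] = (-1)(-2) + (0)(0) = 2
AB[3,3] = (-1)(-1) + (0)(1) = 1

AB = 
  [ 12,   2,   4]
  [ -3,  -2,  -1]
  [  3,   2,   1]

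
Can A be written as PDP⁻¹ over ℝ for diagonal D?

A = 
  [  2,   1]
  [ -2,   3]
No

tr(A) = 5, det(A) = 8
Characteristic polynomial: λ² - tr(A)λ + det(A) = λ² - 5λ + 8
λ² - 5λ + 8 = 0  ⇒  λ = (5 ± √((-5)² - 4·(8)))/2 = (5 ± √(-7))/2
  = (5 + i√7)/2,  (5 - i√7)/2
Eigenvalues: (5 + i√7)/2, (5 - i√7)/2  (≈ 2.5 + 1.323i, 2.5 - 1.323i)
Has complex eigenvalues (not diagonalizable over ℝ).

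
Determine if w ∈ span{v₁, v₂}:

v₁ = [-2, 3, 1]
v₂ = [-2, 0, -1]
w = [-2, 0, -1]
Yes

Form the augmented matrix and row-reduce:
[v₁|v₂|w] = 
  [ -2,  -2,  -2]
  [  3,   0,   0]
  [  1,  -1,  -1]
R2 → R2 + (3/2)·R1
R3 → R3 + (1/2)·R1
R3 → R3 - (2/3)·R2
REF = 
  [ -2,  -2,  -2]
  [  0,  -3,  -3]
  [  0,   0,   0]

No row of the form [0 0 | nonzero], so the system is consistent. Back-substitution gives c₁ = 0, c₂ = 1: w = (0)·v₁ + (1)·v₂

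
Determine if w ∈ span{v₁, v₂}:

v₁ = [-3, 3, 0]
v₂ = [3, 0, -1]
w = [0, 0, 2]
No

Form the augmented matrix and row-reduce:
[v₁|v₂|w] = 
  [ -3,   3,   0]
  [  3,   0,   0]
  [  0,  -1,   2]
R2 → R2 + (1)·R1
R3 → R3 + (1/3)·R2
REF = 
  [ -3,   3,   0]
  [  0,   3,   0]
  [  0,   0,   2]

Row 3 reads [0 0 | 2], i.e. 0 = 2, so the system is inconsistent and w ∉ span{v₁, v₂}.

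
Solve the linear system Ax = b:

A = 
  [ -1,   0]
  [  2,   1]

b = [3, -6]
x = [-3, 0]

Row reduce the augmented matrix [A|b]:
R2 → R2 + (2)·R1
REF = 
  [ -1,   0,   3]
  [  0,   1,   0]

Back-substitution:
x₂ = 0 / 1 = 0
x₁ = (3 - (0)(0)) / (-1) = -3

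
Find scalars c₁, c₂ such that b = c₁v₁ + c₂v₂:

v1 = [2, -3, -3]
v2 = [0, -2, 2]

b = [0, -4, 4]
c1 = 0, c2 = 2

b = 0·v1 + 2·v2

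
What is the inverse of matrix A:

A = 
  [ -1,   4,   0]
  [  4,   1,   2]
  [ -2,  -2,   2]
det(A) = (-1)·((1)(2) - (2)(-2)) - (4)·((4)(2) - (2)(-2)) + (0)·((4)(-2) - (1)(-2))
  = (-1)(6) - (4)(12) + (0)(-6)
  = -54
det(A) = -54 ≠ 0, so A is invertible.

Cofactors Cᵢⱼ = (-1)ⁱ⁺ʲ·Mᵢⱼ:
C = 
  [  6, -12,  -6]
  [ -8,  -2, -10]
  [  8,   2, -17]

adj(A) = Cᵀ:
adj(A) = 
  [  6,  -8,   8]
  [-12,  -2,   2]
  [ -6, -10, -17]

A⁻¹ = (-1/54) · adj(A):
A⁻¹ = 
  [ -1/9,  4/27, -4/27]
  [  2/9,  1/27, -1/27]
  [  1/9,  5/27, 17/54]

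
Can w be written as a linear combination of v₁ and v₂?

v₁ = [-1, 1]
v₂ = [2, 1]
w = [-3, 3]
Yes

Form the augmented matrix and row-reduce:
[v₁|v₂|w] = 
  [ -1,   2,  -3]
  [  1,   1,   3]
R2 → R2 + (1)·R1
REF = 
  [ -1,   2,  -3]
  [  0,   3,   0]

No row of the form [0 0 | nonzero], so the system is consistent. Back-substitution gives c₁ = 3, c₂ = 0: w = (3)·v₁ + (0)·v₂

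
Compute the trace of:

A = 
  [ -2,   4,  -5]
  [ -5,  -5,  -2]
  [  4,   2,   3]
-4

tr(A) = -2 + -5 + 3 = -4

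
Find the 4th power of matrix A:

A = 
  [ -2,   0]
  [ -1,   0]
A^4 = 
  [ 16,   0]
  [  8,   0]

A² = A·A:
A²[1,1] = (-2)(-2) + (0)(-1) = 4
A²[1,2] = (-2)(0) + (0)(0) = 0
A²[2,1] = (-1)(-2) + (0)(-1) = 2
A²[2,2] = (-1)(0) + (0)(0) = 0
A² = 
  [  4,   0]
  [  2,   0]

A^3 = A^2·A:
A^3[1,1] = (4)(-2) + (0)(-1) = -8
A^3[1,2] = (4)(0) + (0)(0) = 0
A^3[2,1] = (2)(-2) + (0)(-1) = -4
A^3[2,2] = (2)(0) + (0)(0) = 0
A^3 = 
  [ -8,   0]
  [ -4,   0]

A^4 = A^3·A:
A^4[1,1] = (-8)(-2) + (0)(-1) = 16
A^4[1,2] = (-8)(0) + (0)(0) = 0
A^4[2,1] = (-4)(-2) + (0)(-1) = 8
A^4[2,2] = (-4)(0) + (0)(0) = 0
A^4 = 
  [ 16,   0]
  [  8,   0]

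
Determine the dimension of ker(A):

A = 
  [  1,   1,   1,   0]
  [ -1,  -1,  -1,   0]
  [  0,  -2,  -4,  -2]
nullity(A) = 2

Row reduce:
R2 → R2 + (1)·R1
Swap R2 ↔ R3
REF = 
  [  1,   1,   1,   0]
  [  0,  -2,  -4,  -2]
  [  0,   0,   0,   0]
Pivot columns: 1, 2 → 2 pivots.
rank(A) = 2, so nullity(A) = 4 - 2 = 2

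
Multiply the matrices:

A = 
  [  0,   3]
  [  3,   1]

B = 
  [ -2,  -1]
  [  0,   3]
AB = 
  [  0,   9]
  [ -6,   0]

A is 2×2 and B is 2×2, so AB is 2×2. Each entry is (row of A)·(column of B):
AB[1,1] = (0)(-2) + (3)(0) = 0
AB[1,2] = (0)(-1) + (3)(3) = 9
AB[2,1] = (3)(-2) + (1)(0) = -6
AB[2,2] = (3)(-1) + (1)(3) = 0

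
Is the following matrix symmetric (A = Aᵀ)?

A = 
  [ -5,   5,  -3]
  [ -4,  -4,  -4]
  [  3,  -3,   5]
No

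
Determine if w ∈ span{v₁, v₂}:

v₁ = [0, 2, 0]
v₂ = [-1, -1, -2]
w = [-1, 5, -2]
Yes

Form the augmented matrix and row-reduce:
[v₁|v₂|w] = 
  [  0,  -1,  -1]
  [  2,  -1,   5]
  [  0,  -2,  -2]
Swap R1 ↔ R2
R3 → R3 - (2)·R2
REF = 
  [  2,  -1,   5]
  [  0,  -1,  -1]
  [  0,   0,   0]

No row of the form [0 0 | nonzero], so the system is consistent. Back-substitution gives c₁ = 3, c₂ = 1: w = (3)·v₁ + (1)·v₂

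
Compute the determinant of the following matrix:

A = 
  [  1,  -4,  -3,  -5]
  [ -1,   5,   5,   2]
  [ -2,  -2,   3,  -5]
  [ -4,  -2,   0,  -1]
Cofactor expansion along row 1: det(A) = a₁₁M₁₁ - a₁₂M₁₂ + a₁₃M₁₃ - a₁₄M₁₄

M₁₁ = det[[5, 5, 2]; [-2, 3, -5]; [-2, 0, -1]]
  = (5)·((3)(-1) - (-5)(0)) - (5)·((-2)(-1) - (-5)(-2)) + (2)·((-2)(0) - (3)(-2))
  = (5)(-3) - (5)(-8) + (2)(6)
  = 37
M₁₂ = det[[-1, 5, 2]; [-2, 3, -5]; [-4, 0, -1]]
  = (-1)·((3)(-1) - (-5)(0)) - (5)·((-2)(-1) - (-5)(-4)) + (2)·((-2)(0) - (3)(-4))
  = (-1)(-3) - (5)(-18) + (2)(12)
  = 117
M₁₃ = det[[-1, 5, 2]; [-2, -2, -5]; [-4, -2, -1]]
  = (-1)·((-2)(-1) - (-5)(-2)) - (5)·((-2)(-1) - (-5)(-4)) + (2)·((-2)(-2) - (-2)(-4))
  = (-1)(-8) - (5)(-18) + (2)(-4)
  = 90
M₁₄ = det[[-1, 5, 5]; [-2, -2, 3]; [-4, -2, 0]]
  = (-1)·((-2)(0) - (3)(-2)) - (5)·((-2)(0) - (3)(-4)) + (5)·((-2)(-2) - (-2)(-4))
  = (-1)(6) - (5)(12) + (5)(-4)
  = -86

det(A) = (1)(37) - (-4)(117) + (-3)(90) - (-5)(-86) = -195

det(A) = -195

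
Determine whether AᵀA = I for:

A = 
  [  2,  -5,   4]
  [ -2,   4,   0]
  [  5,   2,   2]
No

AᵀA = 
  [ 33,  -8,  18]
  [ -8,  45, -16]
  [ 18, -16,  20]
≠ I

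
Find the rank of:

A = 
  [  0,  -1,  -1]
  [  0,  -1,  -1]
rank(A) = 1

Row reduce:
R2 → R2 - (1)·R1
REF = 
  [  0,  -1,  -1]
  [  0,   0,   0]
Pivot columns: 2 → 1 pivot.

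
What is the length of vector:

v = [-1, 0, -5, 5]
7.141

||v||₂ = √((-1)² + (0)² + (-5)² + (5)²) = √51 = 7.141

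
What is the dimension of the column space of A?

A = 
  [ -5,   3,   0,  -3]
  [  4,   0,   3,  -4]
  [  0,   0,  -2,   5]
dim(Col(A)) = 3

Row reduce:
R2 → R2 + (4/5)·R1
REF = 
  [   -5,     3,     0,    -3]
  [    0,  12/5,     3, -32/5]
  [    0,     0,    -2,     5]
Pivot columns: 1, 2, 3 → 3 pivots.
dim(Col(A)) = number of pivot columns = 3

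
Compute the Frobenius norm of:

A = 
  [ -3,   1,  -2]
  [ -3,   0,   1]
||A||_F = 4.899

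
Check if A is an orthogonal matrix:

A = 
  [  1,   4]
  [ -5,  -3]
No

AᵀA = 
  [ 26,  19]
  [ 19,  25]
≠ I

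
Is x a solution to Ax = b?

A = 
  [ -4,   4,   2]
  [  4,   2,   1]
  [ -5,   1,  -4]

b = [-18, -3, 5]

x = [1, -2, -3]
Yes

Ax = [-18, -3, 5] = b ✓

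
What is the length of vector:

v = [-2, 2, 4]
4.899

||v||₂ = √((-2)² + (2)² + (4)²) = √24 = 4.899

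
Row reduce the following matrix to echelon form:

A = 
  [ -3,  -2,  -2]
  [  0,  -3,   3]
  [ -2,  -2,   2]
Row operations:
R3 → R3 - (2/3)·R1
R3 → R3 - (2/9)·R2

Resulting echelon form:
REF = 
  [ -3,  -2,  -2]
  [  0,  -3,   3]
  [  0,   0, 8/3]

Rank = 3 (number of non-zero pivot rows).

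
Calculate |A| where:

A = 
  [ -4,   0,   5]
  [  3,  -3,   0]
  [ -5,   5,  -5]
-60

Cofactor expansion along row 1:
det(A) = (-4)·((-3)(-5) - (0)(5)) - (0)·((3)(-5) - (0)(-5)) + (5)·((3)(5) - (-3)(-5))
  = (-4)(15) - (0)(-15) + (5)(0)
  = -60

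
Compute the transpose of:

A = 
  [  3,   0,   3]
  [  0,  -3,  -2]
Aᵀ = 
  [  3,   0]
  [  0,  -3]
  [  3,  -2]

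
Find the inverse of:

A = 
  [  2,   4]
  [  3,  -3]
det(A) = (2)(-3) - (4)(3) = -18
For a 2×2 matrix, A⁻¹ = (1/det(A)) · [[d, -b], [-c, a]]
    = (-1/18) · [[-3, -4], [-3, 2]]

A⁻¹ = 
  [ 1/6,  2/9]
  [ 1/6, -1/9]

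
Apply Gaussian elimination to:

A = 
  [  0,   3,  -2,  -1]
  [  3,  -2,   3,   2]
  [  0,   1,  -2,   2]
Row operations:
Swap R1 ↔ R2
R3 → R3 - (1/3)·R2

Resulting echelon form:
REF = 
  [   3,   -2,    3,    2]
  [   0,    3,   -2,   -1]
  [   0,    0, -4/3,  7/3]

Rank = 3 (number of non-zero pivot rows).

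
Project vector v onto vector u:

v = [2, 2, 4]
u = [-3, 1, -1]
proj_u(v) = [24/11, -8/11, 8/11]

v·u = (2)(-3) + (2)(1) + (4)(-1) = -8
u·u = (-3)² + (1)² + (-1)² = 11
proj_u(v) = (v·u / u·u) × u = (-8/11) × u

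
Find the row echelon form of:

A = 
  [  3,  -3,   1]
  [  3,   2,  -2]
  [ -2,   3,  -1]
Row operations:
R2 → R2 - (1)·R1
R3 → R3 + (2/3)·R1
R3 → R3 - (1/5)·R2

Resulting echelon form:
REF = 
  [   3,   -3,    1]
  [   0,    5,   -3]
  [   0,    0, 4/15]

Rank = 3 (number of non-zero pivot rows).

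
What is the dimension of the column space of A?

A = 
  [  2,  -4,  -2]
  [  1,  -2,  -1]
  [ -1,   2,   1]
Row reduce:
R2 → R2 - (1/2)·R1
R3 → R3 + (1/2)·R1
REF = 
  [  2,  -4,  -2]
  [  0,   0,   0]
  [  0,   0,   0]
Pivot columns: 1 → 1 pivot.
dim(Col(A)) = number of pivot columns = 1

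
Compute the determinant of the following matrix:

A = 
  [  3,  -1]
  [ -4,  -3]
-13

For a 2×2 matrix, det = ad - bc = (3)(-3) - (-1)(-4) = -13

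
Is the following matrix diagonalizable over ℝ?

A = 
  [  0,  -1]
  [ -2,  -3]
Yes

tr(A) = -3, det(A) = -2
Characteristic polynomial: λ² - tr(A)λ + det(A) = λ² + 3λ - 2
λ² + 3λ - 2 = 0  ⇒  λ = (-3 ± √((3)² - 4·(-2)))/2 = (-3 ± √(17))/2
  = (-3 + √17)/2,  (-3 - √17)/2
Eigenvalues: (-3 + √17)/2, (-3 - √17)/2  (≈ 0.5616, -3.562)
The two irrational eigenvalues are distinct (simple), so each has alg. mult. = geom. mult. = 1.
Sum of geometric multiplicities equals n, so A has n independent eigenvectors.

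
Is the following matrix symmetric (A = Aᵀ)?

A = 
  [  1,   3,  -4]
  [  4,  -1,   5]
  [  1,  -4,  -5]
No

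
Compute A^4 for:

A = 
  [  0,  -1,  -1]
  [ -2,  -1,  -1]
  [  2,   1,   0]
A^4 = 
  [ -2,  -3,  -3]
  [ -6,  -5,  -3]
  [  6,   3,  -2]

A² = A·A:
A²[1,1] = (0)(0) + (-1)(-2) + (-1)(2) = 0
A²[1,2] = (0)(-1) + (-1)(-1) + (-1)(1) = 0
A²[1,3] = (0)(-1) + (-1)(-1) + (-1)(0) = 1
A²[2,1] = (-2)(0) + (-1)(-2) + (-1)(2) = 0
A²[2,2] = (-2)(-1) + (-1)(-1) + (-1)(1) = 2
A²[2,3] = (-2)(-1) + (-1)(-1) + (-1)(0) = 3
A²[3,1] = (2)(0) + (1)(-2) + (0)(2) = -2
A²[3,2] = (2)(-1) + (1)(-1) + (0)(1) = -3
A²[3,3] = (2)(-1) + (1)(-1) + (0)(0) = -3
A² = 
  [  0,   0,   1]
  [  0,   2,   3]
  [ -2,  -3,  -3]

A^3 = A^2·A:
A^3[1,1] = (0)(0) + (0)(-2) + (1)(2) = 2
A^3[1,2] = (0)(-1) + (0)(-1) + (1)(1) = 1
A^3[1,3] = (0)(-1) + (0)(-1) + (1)(0) = 0
A^3[2,1] = (0)(0) + (2)(-2) + (3)(2) = 2
A^3[2,2] = (0)(-1) + (2)(-1) + (3)(1) = 1
A^3[2,3] = (0)(-1) + (2)(-1) + (3)(0) = -2
A^3[3,1] = (-2)(0) + (-3)(-2) + (-3)(2) = 0
A^3[3,2] = (-2)(-1) + (-3)(-1) + (-3)(1) = 2
A^3[3,3] = (-2)(-1) + (-3)(-1) + (-3)(0) = 5
A^3 = 
  [  2,   1,   0]
  [  2,   1,  -2]
  [  0,   2,   5]

A^4 = A^3·A:
A^4[1,1] = (2)(0) + (1)(-2) + (0)(2) = -2
A^4[1,2] = (2)(-1) + (1)(-1) + (0)(1) = -3
A^4[1,3] = (2)(-1) + (1)(-1) + (0)(0) = -3
A^4[2,1] = (2)(0) + (1)(-2) + (-2)(2) = -6
A^4[2,2] = (2)(-1) + (1)(-1) + (-2)(1) = -5
A^4[2,3] = (2)(-1) + (1)(-1) + (-2)(0) = -3
A^4[3,1] = (0)(0) + (2)(-2) + (5)(2) = 6
A^4[3,2] = (0)(-1) + (2)(-1) + (5)(1) = 3
A^4[3,3] = (0)(-1) + (2)(-1) + (5)(0) = -2
A^4 = 
  [ -2,  -3,  -3]
  [ -6,  -5,  -3]
  [  6,   3,  -2]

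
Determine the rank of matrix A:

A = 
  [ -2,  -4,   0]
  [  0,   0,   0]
Row reduce:
(no row operations needed)
REF = 
  [ -2,  -4,   0]
  [  0,   0,   0]
Pivot columns: 1 → 1 pivot.

rank(A) = 1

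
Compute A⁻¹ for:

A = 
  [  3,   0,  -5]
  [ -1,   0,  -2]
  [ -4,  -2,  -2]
det(A) = (3)·((0)(-2) - (-2)(-2)) - (0)·((-1)(-2) - (-2)(-4)) + (-5)·((-1)(-2) - (0)(-4))
  = (3)(-4) - (0)(-6) + (-5)(2)
  = -22
det(A) = -22 ≠ 0, so A is invertible.

Cofactors Cᵢⱼ = (-1)ⁱ⁺ʲ·Mᵢⱼ:
C = 
  [ -4,   6,   2]
  [ 10, -26,   6]
  [  0,  11,   0]

adj(A) = Cᵀ:
adj(A) = 
  [ -4,  10,   0]
  [  6, -26,  11]
  [  2,   6,   0]

A⁻¹ = (-1/22) · adj(A):
A⁻¹ = 
  [ 2/11, -5/11,     0]
  [-3/11, 13/11,  -1/2]
  [-1/11, -3/11,     0]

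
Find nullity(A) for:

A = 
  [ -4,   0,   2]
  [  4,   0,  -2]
nullity(A) = 2

Row reduce:
R2 → R2 + (1)·R1
REF = 
  [ -4,   0,   2]
  [  0,   0,   0]
Pivot columns: 1 → 1 pivot.
rank(A) = 1, so nullity(A) = 3 - 1 = 2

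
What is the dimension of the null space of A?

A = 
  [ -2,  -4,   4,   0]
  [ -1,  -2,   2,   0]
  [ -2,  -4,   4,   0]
nullity(A) = 3

Row reduce:
R2 → R2 - (1/2)·R1
R3 → R3 - (1)·R1
REF = 
  [ -2,  -4,   4,   0]
  [  0,   0,   0,   0]
  [  0,   0,   0,   0]
Pivot columns: 1 → 1 pivot.
rank(A) = 1, so nullity(A) = 4 - 1 = 3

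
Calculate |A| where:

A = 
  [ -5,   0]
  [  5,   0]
0

For a 2×2 matrix, det = ad - bc = (-5)(0) - (0)(5) = 0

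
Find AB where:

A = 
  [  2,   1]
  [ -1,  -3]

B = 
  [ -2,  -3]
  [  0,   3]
A is 2×2 and B is 2×2, so AB is 2×2. Each entry is (row of A)·(column of B):
AB[1,1] = (2)(-2) + (1)(0) = -4
AB[1,2] = (2)(-3) + (1)(3) = -3
AB[2,1] = (-1)(-2) + (-3)(0) = 2
AB[2,2] = (-1)(-3) + (-3)(3) = -6

AB = 
  [ -4,  -3]
  [  2,  -6]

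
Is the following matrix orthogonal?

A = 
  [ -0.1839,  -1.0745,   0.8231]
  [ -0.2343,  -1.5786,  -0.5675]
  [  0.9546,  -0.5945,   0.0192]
No

AᵀA = 
  [  1,   0,  -0.0001]
  [  0,   4,   0]
  [ -0.0001,   0,   0.9999]
≠ I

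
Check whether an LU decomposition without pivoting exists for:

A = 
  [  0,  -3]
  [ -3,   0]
No.
A[1,1] = 0 but A[2,1] = -3 ≠ 0. Any LU with L unit lower triangular has (LU)[1,1] = U[1,1] and (LU)[2,1] = L[2,1]·U[1,1]; matching A forces U[1,1] = 0, which then forces (LU)[2,1] = 0 ≠ -3. A row swap (pivoting) is required.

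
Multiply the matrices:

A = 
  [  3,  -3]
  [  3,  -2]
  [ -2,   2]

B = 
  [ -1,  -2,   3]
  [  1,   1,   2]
AB = 
  [ -6,  -9,   3]
  [ -5,  -8,   5]
  [  4,   6,  -2]

A is 3×2 and B is 2×3, so AB is 3×3. Each entry is (row of A)·(column of B):
AB[1,1] = (3)(-1) + (-3)(1) = -6
AB[1,2] = (3)(-2) + (-3)(1) = -9
AB[1,3] = (3)(3) + (-3)(2) = 3
AB[2,1] = (3)(-1) + (-2)(1) = -5
AB[2,2] = (3)(-2) + (-2)(1) = -8
AB[2,3] = (3)(3) + (-2)(2) = 5
AB[3,1] = (-2)(-1) + (2)(1) = 4
AB[3,2] = (-2)(-2) + (2)(1) = 6
AB[3,3] = (-2)(3) + (2)(2) = -2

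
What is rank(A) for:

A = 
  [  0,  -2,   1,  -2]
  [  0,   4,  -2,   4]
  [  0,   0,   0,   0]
Row reduce:
R2 → R2 + (2)·R1
REF = 
  [  0,  -2,   1,  -2]
  [  0,   0,   0,   0]
  [  0,   0,   0,   0]
Pivot columns: 2 → 1 pivot.

rank(A) = 1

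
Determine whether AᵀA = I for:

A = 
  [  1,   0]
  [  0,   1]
Yes

AᵀA = 
  [  1,   0]
  [  0,   1]
= I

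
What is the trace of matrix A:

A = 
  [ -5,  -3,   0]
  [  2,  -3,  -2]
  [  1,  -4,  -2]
-10

tr(A) = -5 + -3 + -2 = -10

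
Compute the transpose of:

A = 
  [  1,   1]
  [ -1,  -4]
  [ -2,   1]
Aᵀ = 
  [  1,  -1,  -2]
  [  1,  -4,   1]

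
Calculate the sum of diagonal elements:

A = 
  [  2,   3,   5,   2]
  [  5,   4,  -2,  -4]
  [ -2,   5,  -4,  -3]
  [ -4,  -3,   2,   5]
7

tr(A) = 2 + 4 + -4 + 5 = 7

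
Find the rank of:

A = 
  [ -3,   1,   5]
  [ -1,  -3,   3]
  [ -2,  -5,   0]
Row reduce:
R2 → R2 - (1/3)·R1
R3 → R3 - (2/3)·R1
R3 → R3 - (17/10)·R2
REF = 
  [   -3,     1,     5]
  [    0, -10/3,   4/3]
  [    0,     0, -28/5]
Pivot columns: 1, 2, 3 → 3 pivots.

rank(A) = 3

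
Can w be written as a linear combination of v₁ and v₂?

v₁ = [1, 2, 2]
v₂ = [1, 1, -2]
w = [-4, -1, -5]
No

Form the augmented matrix and row-reduce:
[v₁|v₂|w] = 
  [  1,   1,  -4]
  [  2,   1,  -1]
  [  2,  -2,  -5]
R2 → R2 - (2)·R1
R3 → R3 - (2)·R1
R3 → R3 - (4)·R2
REF = 
  [  1,   1,  -4]
  [  0,  -1,   7]
  [  0,   0, -25]

Row 3 reads [0 0 | -25], i.e. 0 = -25, so the system is inconsistent and w ∉ span{v₁, v₂}.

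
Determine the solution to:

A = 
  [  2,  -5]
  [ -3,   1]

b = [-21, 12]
x = [-3, 3]

Row reduce the augmented matrix [A|b]:
R2 → R2 + (3/2)·R1
REF = 
  [    2,    -5,   -21]
  [    0, -13/2, -39/2]

Back-substitution:
x₂ = (-39/2) / (-13/2) = 3
x₁ = (-21 - (-5)(3)) / 2 = -3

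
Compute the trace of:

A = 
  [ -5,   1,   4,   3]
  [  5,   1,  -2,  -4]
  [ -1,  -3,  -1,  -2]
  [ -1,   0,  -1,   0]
-5

tr(A) = -5 + 1 + -1 + 0 = -5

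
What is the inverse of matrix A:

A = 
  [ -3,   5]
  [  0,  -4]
det(A) = (-3)(-4) - (5)(0) = 12
For a 2×2 matrix, A⁻¹ = (1/det(A)) · [[d, -b], [-c, a]]
    = (1/12) · [[-4, -5], [0, -3]]

A⁻¹ = 
  [ -1/3, -5/12]
  [    0,  -1/4]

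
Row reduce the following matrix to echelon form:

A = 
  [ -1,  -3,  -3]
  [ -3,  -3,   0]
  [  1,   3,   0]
Row operations:
R2 → R2 - (3)·R1
R3 → R3 + (1)·R1

Resulting echelon form:
REF = 
  [ -1,  -3,  -3]
  [  0,   6,   9]
  [  0,   0,  -3]

Rank = 3 (number of non-zero pivot rows).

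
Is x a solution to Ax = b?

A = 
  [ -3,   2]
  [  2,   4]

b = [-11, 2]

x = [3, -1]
Yes

Ax = [-11, 2] = b ✓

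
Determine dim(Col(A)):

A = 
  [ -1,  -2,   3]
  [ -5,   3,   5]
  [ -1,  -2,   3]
Row reduce:
R2 → R2 - (5)·R1
R3 → R3 - (1)·R1
REF = 
  [ -1,  -2,   3]
  [  0,  13, -10]
  [  0,   0,   0]
Pivot columns: 1, 2 → 2 pivots.
dim(Col(A)) = number of pivot columns = 2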